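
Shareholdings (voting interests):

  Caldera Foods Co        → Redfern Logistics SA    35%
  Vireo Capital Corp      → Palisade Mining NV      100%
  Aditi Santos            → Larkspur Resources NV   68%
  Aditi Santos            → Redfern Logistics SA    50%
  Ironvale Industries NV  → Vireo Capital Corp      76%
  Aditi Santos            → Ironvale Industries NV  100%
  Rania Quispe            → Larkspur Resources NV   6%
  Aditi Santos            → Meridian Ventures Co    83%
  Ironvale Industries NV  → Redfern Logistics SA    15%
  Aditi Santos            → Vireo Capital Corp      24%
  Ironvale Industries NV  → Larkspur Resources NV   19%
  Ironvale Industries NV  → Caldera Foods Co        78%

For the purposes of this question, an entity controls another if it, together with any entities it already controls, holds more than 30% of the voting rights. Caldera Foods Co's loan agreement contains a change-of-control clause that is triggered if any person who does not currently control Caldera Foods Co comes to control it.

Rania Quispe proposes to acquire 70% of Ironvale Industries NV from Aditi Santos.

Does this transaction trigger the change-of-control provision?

Yes

The purchase adds only to Rania's holdings (Aditi's stake shrinks), so Rania is the only person who could newly come to control Caldera.
Rania's largest direct stake is 6% in Larkspur, which does not meet the threshold, so Rania controls no company.
Neither Rania nor any entity Rania controls holds any voting interest in Caldera.
So before the transaction, Rania does not control Caldera.
After the purchase, Rania holds 70% of Ironvale directly, and Aditi's stake falls to 30%.
Rania holds 70% of Ironvale, so Rania controls Ironvale.
Ironvale holds 78% of Caldera, so Rania controls Caldera.
Rania did not control Caldera before and does after, so the clause is triggered.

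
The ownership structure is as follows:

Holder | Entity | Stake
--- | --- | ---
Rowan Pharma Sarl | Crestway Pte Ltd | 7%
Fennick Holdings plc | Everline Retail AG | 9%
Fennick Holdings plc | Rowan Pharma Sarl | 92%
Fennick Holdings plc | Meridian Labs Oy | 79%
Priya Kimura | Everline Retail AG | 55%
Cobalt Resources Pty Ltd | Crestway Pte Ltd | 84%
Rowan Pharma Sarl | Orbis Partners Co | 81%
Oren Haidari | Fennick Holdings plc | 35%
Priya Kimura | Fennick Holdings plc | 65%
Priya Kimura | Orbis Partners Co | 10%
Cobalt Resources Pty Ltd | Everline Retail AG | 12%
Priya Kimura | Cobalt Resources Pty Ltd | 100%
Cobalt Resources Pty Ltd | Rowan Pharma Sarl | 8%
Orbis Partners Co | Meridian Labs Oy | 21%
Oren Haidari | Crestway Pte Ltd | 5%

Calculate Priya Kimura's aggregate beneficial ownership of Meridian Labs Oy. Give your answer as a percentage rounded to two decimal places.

Priya reaches Meridian along 4 paths.
Via Fennick: 65% × 79% = 51.35%.
Via Orbis: 10% × 21% = 2.1%.
Via Cobalt → Rowan → Orbis: 100% × 8% × 81% × 21% = 1.3608%.
Via Fennick → Rowan → Orbis: 65% × 92% × 81% × 21% = 10.17198%.
Total: 51.35% + 2.1% + 1.3608% + 10.17198% = 64.98278%.
Rounded: 64.98%.

64.98%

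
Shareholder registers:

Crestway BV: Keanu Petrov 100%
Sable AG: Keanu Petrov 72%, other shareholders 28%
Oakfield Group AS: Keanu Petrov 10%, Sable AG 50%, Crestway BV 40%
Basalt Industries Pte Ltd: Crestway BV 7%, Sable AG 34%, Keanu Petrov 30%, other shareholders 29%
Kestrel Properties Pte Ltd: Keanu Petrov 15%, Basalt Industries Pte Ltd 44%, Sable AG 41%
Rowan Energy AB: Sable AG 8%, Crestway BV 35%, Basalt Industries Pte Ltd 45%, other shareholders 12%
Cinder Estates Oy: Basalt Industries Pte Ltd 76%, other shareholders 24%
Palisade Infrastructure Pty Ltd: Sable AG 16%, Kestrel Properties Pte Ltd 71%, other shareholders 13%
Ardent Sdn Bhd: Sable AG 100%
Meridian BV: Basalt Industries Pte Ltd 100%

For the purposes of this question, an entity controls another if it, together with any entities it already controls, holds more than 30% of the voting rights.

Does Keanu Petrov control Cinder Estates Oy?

Keanu holds 100% of Crestway, so Keanu controls Crestway.
Keanu holds 72% of Sable, so Keanu controls Sable.
Crestway and Sable and Keanu together hold 7% + 34% + 30% = 71% of Basalt, so Keanu controls Basalt.
Basalt holds 76% of Cinder, so Keanu controls Cinder.

Yes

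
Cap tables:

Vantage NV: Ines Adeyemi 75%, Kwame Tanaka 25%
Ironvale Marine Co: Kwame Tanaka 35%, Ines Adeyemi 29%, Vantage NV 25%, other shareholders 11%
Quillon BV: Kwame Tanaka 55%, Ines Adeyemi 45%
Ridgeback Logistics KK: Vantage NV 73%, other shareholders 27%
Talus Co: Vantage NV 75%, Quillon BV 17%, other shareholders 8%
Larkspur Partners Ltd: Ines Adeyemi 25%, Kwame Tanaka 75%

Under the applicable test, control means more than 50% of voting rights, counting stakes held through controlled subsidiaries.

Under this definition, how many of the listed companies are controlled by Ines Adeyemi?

Ines holds 75% of Vantage, so Ines controls Vantage.
Ines and Vantage together hold 29% + 25% = 54% of Ironvale, so Ines controls Ironvale.
Vantage holds 73% of Ridgeback, so Ines controls Ridgeback.
Vantage holds 75% of Talus, so Ines controls Talus.
No other company's threshold is met.
Ines controls 4 companies.

4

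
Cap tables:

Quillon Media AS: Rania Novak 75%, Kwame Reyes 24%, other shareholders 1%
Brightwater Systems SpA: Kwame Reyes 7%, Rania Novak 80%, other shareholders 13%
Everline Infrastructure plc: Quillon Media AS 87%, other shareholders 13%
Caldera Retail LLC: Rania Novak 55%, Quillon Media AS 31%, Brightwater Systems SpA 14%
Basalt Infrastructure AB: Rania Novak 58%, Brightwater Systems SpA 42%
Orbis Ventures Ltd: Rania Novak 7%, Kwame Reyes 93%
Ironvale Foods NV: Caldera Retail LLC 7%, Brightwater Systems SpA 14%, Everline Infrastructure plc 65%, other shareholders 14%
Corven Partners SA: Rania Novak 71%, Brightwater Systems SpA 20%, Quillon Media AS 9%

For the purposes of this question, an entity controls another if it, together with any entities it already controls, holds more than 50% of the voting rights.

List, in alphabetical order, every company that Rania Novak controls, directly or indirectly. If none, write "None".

Basalt Infrastructure AB, Brightwater Systems SpA, Caldera Retail LLC, Corven Partners SA, Everline Infrastructure plc, Ironvale Foods NV, Quillon Media AS

Rania holds 75% of Quillon, so Rania controls Quillon.
Rania holds 80% of Brightwater, so Rania controls Brightwater.
Quillon holds 87% of Everline, so Rania controls Everline.
Rania and Quillon and Brightwater together hold 55% + 31% + 14% = 100% of Caldera, so Rania controls Caldera.
Rania and Brightwater together hold 58% + 42% = 100% of Basalt, so Rania controls Basalt.
Caldera and Brightwater and Everline together hold 7% + 14% + 65% = 86% of Ironvale, so Rania controls Ironvale.
Rania and Brightwater and Quillon together hold 71% + 20% + 9% = 100% of Corven, so Rania controls Corven.
No other company's threshold is met.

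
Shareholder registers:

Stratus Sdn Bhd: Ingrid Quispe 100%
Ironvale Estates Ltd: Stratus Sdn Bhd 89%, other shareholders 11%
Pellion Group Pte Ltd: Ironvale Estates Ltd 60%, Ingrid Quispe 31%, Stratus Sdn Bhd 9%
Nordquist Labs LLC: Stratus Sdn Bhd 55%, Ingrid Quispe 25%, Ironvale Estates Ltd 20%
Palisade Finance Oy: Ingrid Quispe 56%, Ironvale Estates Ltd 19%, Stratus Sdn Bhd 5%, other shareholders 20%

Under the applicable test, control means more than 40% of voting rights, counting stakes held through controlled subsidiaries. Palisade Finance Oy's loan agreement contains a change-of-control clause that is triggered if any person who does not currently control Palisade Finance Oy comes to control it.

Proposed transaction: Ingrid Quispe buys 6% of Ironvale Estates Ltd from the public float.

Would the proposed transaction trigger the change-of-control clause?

No

The purchase changes only Ingrid's holdings, so Ingrid is the only person who could newly come to control Palisade.
Ingrid holds 100% of Stratus, so Ingrid controls Stratus.
Stratus holds 89% of Ironvale, so Ingrid controls Ironvale.
Ingrid and Ironvale and Stratus together hold 56% + 19% + 5% = 80% of Palisade, so Ingrid controls Palisade.
So Ingrid already controls Palisade before the transaction.
After the purchase, Ingrid holds 6% of Ironvale directly.
Ingrid controlled Palisade already, so this is not a new person acquiring control; every other person's position is unchanged or reduced.
No new person acquires control, so the clause is not triggered.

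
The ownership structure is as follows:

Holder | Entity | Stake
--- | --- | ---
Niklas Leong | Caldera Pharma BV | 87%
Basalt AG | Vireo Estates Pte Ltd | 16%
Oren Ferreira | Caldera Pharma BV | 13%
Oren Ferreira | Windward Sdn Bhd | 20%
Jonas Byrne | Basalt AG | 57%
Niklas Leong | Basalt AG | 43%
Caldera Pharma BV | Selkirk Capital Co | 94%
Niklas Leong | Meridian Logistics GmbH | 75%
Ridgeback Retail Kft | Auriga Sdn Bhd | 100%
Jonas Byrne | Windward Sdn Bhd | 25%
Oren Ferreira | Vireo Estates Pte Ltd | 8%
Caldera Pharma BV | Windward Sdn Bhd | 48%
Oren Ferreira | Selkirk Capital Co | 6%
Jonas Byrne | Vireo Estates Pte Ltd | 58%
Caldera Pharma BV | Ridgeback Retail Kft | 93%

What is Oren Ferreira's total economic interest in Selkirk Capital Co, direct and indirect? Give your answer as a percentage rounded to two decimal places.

18.22%

Oren reaches Selkirk along 2 paths.
Via Caldera: 13% × 94% = 12.22%.
Direct stake: 6% = 6%.
Total: 12.22% + 6% = 18.22%.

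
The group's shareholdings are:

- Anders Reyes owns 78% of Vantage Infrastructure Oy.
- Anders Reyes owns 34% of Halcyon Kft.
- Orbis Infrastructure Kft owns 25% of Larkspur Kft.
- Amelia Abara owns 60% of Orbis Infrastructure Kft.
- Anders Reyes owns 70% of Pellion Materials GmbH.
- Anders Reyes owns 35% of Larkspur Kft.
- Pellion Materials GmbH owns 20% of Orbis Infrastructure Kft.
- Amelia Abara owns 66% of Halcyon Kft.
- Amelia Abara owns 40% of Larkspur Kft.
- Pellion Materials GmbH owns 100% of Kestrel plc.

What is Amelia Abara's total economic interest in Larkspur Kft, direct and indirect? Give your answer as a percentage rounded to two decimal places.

55.00%

Amelia reaches Larkspur along 2 paths.
Direct stake: 40% = 40%.
Via Orbis: 60% × 25% = 15%.
Total: 40% + 15% = 55%.
Rounded: 55.00%.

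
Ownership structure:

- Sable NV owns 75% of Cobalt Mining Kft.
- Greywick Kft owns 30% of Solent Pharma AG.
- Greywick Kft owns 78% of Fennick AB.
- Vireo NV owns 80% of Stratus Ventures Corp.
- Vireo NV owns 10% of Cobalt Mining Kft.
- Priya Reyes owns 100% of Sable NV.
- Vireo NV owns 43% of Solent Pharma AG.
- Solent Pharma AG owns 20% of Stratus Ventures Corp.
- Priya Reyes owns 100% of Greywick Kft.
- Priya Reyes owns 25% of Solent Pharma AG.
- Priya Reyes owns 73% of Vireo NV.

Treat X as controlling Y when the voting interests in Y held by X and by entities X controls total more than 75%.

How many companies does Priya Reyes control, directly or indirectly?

3

Priya holds 100% of Greywick, so Priya controls Greywick.
Priya holds 100% of Sable, so Priya controls Sable.
Greywick holds 78% of Fennick, so Priya controls Fennick.
No other company's threshold is met.
Priya controls 3 companies.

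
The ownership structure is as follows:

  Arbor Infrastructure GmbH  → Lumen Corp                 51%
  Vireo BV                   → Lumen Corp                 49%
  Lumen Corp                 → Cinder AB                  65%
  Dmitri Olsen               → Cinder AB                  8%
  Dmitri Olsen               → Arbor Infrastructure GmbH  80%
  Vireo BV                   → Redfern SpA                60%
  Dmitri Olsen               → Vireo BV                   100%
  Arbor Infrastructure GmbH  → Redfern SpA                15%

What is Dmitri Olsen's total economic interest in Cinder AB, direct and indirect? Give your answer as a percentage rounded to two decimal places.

Dmitri reaches Cinder along 3 paths.
Via Vireo → Lumen: 100% × 49% × 65% = 31.85%.
Via Arbor → Lumen: 80% × 51% × 65% = 26.52%.
Direct stake: 8% = 8%.
Total: 31.85% + 26.52% + 8% = 66.37%.

66.37%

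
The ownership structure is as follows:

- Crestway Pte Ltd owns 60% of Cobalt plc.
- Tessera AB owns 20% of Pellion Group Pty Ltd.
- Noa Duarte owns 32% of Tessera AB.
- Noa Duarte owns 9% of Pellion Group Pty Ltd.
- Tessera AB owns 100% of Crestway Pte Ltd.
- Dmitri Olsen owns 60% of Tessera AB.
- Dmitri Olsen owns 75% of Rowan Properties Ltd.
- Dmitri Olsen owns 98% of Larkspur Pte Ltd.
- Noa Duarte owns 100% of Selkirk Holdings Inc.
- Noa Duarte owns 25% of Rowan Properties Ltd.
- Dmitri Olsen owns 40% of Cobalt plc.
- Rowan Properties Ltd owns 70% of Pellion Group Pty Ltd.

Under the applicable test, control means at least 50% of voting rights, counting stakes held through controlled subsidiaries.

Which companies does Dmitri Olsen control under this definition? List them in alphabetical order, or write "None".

Cobalt plc, Crestway Pte Ltd, Larkspur Pte Ltd, Pellion Group Pty Ltd, Rowan Properties Ltd, Tessera AB

Dmitri holds 60% of Tessera, so Dmitri controls Tessera.
Dmitri holds 75% of Rowan, so Dmitri controls Rowan.
Tessera and Rowan together hold 20% + 70% = 90% of Pellion, so Dmitri controls Pellion.
Tessera holds 100% of Crestway, so Dmitri controls Crestway.
Dmitri holds 98% of Larkspur, so Dmitri controls Larkspur.
Crestway and Dmitri together hold 60% + 40% = 100% of Cobalt, so Dmitri controls Cobalt.
No other company's threshold is met.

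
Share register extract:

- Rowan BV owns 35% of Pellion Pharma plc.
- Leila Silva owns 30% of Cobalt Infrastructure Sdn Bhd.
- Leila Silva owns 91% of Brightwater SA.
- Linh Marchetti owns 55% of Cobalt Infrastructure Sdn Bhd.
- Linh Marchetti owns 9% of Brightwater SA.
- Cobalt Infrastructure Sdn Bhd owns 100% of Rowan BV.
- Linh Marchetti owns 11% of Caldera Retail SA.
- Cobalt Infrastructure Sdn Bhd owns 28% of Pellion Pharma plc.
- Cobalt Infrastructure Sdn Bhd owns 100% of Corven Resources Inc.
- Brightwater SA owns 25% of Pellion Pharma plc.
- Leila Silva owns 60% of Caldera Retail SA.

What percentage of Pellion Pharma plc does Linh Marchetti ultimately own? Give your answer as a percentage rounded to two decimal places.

36.90%

Linh reaches Pellion along 3 paths.
Via Cobalt → Rowan: 55% × 100% × 35% = 19.25%.
Via Brightwater: 9% × 25% = 2.25%.
Via Cobalt: 55% × 28% = 15.4%.
Total: 19.25% + 2.25% + 15.4% = 36.9%.
Rounded: 36.90%.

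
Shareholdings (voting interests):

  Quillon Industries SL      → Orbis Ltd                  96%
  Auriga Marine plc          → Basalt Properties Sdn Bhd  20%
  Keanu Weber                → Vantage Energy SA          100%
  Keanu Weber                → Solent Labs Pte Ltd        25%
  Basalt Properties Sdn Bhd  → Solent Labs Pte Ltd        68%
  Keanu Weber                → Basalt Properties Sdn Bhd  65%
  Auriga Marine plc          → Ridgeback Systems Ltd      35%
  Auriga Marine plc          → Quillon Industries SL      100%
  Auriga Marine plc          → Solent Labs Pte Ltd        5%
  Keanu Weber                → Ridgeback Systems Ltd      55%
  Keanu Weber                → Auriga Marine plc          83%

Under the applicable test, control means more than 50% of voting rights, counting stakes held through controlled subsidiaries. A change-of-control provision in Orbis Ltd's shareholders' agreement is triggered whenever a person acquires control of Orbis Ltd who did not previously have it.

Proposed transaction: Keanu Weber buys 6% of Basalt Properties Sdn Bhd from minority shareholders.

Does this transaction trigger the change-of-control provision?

No

The purchase changes only Keanu's holdings, so Keanu is the only person who could newly come to control Orbis.
Keanu holds 83% of Auriga, so Keanu controls Auriga.
Auriga holds 100% of Quillon, so Keanu controls Quillon.
Quillon holds 96% of Orbis, so Keanu controls Orbis.
So Keanu already controls Orbis before the transaction.
After the purchase, Keanu's direct stake in Basalt rises to 65% + 6% = 71%.
Keanu controlled Orbis already, so this is not a new person acquiring control; every other person's position is unchanged or reduced.
No new person acquires control, so the clause is not triggered.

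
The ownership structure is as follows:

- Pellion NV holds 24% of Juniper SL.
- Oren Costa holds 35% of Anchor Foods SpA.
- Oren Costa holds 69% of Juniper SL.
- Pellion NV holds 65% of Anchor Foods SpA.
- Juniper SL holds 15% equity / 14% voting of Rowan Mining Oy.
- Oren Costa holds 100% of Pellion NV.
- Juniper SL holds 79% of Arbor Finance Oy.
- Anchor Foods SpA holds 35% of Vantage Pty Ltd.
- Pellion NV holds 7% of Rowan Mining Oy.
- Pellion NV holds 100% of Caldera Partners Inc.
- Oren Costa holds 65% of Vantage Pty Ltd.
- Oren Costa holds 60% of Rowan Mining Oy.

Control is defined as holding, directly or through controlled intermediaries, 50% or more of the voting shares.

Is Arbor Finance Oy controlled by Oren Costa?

Oren holds 100% of Pellion, so Oren controls Pellion.
Pellion and Oren together hold 24% + 69% = 93% of Juniper, so Oren controls Juniper.
Juniper holds 79% of Arbor, so Oren controls Arbor.

Yes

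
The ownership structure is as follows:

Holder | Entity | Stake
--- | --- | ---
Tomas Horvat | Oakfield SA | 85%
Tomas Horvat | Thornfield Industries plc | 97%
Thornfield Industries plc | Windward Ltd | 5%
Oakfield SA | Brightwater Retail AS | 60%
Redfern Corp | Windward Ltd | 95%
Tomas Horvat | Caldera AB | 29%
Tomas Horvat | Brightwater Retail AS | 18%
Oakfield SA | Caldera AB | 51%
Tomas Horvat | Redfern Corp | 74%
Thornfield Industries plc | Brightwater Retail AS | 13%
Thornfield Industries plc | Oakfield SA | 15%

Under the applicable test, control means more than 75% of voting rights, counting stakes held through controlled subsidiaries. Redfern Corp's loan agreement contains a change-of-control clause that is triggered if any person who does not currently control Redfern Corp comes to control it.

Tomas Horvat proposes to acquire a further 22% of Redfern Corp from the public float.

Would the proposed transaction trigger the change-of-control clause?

The purchase changes only Tomas's holdings, so Tomas is the only person who could newly come to control Redfern.
Tomas holds 97% of Thornfield, so Tomas controls Thornfield.
Thornfield and Tomas together hold 15% + 85% = 100% of Oakfield, so Tomas controls Oakfield.
Thornfield and Tomas and Oakfield together hold 13% + 18% + 60% = 91% of Brightwater, so Tomas controls Brightwater.
Oakfield and Tomas together hold 51% + 29% = 80% of Caldera, so Tomas controls Caldera.
In Redfern, Tomas's side holds only 74%, not > 75%.
So before the transaction, Tomas does not control Redfern.
After the purchase, Tomas's direct stake in Redfern rises to 74% + 22% = 96%.
Tomas holds 96% of Redfern, so Tomas controls Redfern.
Tomas did not control Redfern before and does after, so the clause is triggered.

Yes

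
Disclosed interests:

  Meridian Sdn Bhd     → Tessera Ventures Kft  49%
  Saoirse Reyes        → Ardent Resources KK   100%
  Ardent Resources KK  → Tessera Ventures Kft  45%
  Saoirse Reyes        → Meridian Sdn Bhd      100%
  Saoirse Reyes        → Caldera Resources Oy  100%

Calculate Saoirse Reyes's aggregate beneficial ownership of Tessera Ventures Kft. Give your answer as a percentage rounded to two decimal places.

Saoirse reaches Tessera along 2 paths.
Via Meridian: 100% × 49% = 49%.
Via Ardent: 100% × 45% = 45%.
Total: 49% + 45% = 94%.
Rounded: 94.00%.

94.00%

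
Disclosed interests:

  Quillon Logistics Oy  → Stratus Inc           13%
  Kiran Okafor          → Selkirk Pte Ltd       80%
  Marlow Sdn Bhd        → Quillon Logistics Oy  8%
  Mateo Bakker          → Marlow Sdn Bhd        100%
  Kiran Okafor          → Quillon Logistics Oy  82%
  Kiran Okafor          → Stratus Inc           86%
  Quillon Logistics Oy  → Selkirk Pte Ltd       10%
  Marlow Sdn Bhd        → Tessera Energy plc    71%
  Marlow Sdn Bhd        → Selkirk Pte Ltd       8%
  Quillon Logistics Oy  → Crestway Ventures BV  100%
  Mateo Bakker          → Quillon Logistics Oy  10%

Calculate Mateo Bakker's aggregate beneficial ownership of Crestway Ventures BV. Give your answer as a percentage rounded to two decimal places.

18.00%

Mateo reaches Crestway along 2 paths.
Via Marlow → Quillon: 100% × 8% × 100% = 8%.
Via Quillon: 10% × 100% = 10%.
Total: 8% + 10% = 18%.
Rounded: 18.00%.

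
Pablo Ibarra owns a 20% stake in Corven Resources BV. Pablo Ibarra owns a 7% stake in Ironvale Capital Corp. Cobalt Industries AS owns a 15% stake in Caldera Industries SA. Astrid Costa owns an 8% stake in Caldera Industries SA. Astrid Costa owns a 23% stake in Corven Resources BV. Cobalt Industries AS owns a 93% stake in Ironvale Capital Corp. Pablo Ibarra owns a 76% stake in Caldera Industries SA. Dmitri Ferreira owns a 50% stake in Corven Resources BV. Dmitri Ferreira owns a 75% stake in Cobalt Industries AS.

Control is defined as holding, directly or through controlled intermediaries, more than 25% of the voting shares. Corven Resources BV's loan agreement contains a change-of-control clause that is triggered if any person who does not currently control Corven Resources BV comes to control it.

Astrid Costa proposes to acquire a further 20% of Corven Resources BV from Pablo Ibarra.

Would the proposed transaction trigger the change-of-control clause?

Yes

The purchase adds only to Astrid's holdings (Pablo's stake shrinks), so Astrid is the only person who could newly come to control Corven.
Astrid's largest direct stake is 23% in Corven, which does not meet the threshold, so Astrid controls no company.
In Corven, Astrid's side holds only 23%, not > 25%.
So before the transaction, Astrid does not control Corven.
After the purchase, Astrid's direct stake in Corven rises to 23% + 20% = 43%, and Pablo's stake falls to 0%.
Astrid holds 43% of Corven, so Astrid controls Corven.
Astrid did not control Corven before and does after, so the clause is triggered.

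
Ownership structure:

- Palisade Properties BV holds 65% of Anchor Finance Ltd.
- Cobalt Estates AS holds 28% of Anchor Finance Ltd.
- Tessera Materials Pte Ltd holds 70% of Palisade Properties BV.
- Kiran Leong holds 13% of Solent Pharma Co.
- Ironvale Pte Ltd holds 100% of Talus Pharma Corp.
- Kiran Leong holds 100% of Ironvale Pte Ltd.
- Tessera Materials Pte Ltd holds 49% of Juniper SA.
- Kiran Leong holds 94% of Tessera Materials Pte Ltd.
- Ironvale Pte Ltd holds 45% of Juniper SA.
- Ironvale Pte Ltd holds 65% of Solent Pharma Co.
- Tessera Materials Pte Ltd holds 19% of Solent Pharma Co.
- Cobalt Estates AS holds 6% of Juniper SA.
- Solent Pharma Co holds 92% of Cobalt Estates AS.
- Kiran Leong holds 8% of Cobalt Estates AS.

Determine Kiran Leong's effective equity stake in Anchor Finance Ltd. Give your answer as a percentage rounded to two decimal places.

Kiran reaches Anchor along 5 paths.
Via Cobalt: 8% × 28% = 2.24%.
Via Ironvale → Solent → Cobalt: 100% × 65% × 92% × 28% = 16.744%.
Via Solent → Cobalt: 13% × 92% × 28% = 3.3488%.
Via Tessera → Solent → Cobalt: 94% × 19% × 92% × 28% = 4.600736%.
Via Tessera → Palisade: 94% × 70% × 65% = 42.77%.
Total: 2.24% + 16.744% + 3.3488% + 4.600736% + 42.77% = 69.703536%.
Rounded: 69.70%.

69.70%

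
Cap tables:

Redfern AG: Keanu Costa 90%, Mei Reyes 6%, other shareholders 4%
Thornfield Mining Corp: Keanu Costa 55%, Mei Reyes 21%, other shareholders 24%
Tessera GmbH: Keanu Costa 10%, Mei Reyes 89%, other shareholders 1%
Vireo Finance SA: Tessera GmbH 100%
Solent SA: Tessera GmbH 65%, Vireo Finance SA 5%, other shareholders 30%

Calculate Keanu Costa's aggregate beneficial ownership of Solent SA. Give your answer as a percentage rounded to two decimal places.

7.00%

Keanu reaches Solent along 2 paths.
Via Tessera: 10% × 65% = 6.5%.
Via Tessera → Vireo: 10% × 100% × 5% = 0.5%.
Total: 6.5% + 0.5% = 7%.
Rounded: 7.00%.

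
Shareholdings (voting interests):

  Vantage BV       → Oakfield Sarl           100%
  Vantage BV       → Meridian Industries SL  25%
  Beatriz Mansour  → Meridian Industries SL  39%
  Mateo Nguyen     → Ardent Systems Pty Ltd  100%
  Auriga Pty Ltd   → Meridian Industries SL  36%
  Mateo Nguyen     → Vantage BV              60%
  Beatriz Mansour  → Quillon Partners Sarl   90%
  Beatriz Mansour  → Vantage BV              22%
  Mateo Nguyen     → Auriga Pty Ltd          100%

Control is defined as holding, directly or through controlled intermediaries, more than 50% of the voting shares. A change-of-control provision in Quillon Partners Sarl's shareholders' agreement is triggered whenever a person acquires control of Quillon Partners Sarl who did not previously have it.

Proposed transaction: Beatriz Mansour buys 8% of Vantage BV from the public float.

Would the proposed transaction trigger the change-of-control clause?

The purchase changes only Beatriz's holdings, so Beatriz is the only person who could newly come to control Quillon.
Beatriz holds 90% of Quillon, so Beatriz controls Quillon.
So Beatriz already controls Quillon before the transaction.
After the purchase, Beatriz's direct stake in Vantage rises to 22% + 8% = 30%.
Beatriz controlled Quillon already, so this is not a new person acquiring control; every other person's position is unchanged or reduced.
No new person acquires control, so the clause is not triggered.

No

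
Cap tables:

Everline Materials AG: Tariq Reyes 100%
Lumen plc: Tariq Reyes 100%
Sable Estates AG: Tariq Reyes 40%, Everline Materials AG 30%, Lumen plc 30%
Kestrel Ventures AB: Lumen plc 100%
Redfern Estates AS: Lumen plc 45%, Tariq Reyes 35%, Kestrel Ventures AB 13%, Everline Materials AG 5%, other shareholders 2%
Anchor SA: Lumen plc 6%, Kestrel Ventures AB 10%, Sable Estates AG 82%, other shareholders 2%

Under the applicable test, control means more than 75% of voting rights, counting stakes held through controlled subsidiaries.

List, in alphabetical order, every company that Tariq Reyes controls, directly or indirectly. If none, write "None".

Tariq holds 100% of Everline, so Tariq controls Everline.
Tariq holds 100% of Lumen, so Tariq controls Lumen.
Tariq and Everline and Lumen together hold 40% + 30% + 30% = 100% of Sable, so Tariq controls Sable.
Lumen holds 100% of Kestrel, so Tariq controls Kestrel.
Lumen and Tariq and Kestrel and Everline together hold 45% + 35% + 13% + 5% = 98% of Redfern, so Tariq controls Redfern.
Lumen and Kestrel and Sable together hold 6% + 10% + 82% = 98% of Anchor, so Tariq controls Anchor.

Anchor SA, Everline Materials AG, Kestrel Ventures AB, Lumen plc, Redfern Estates AS, Sable Estates AG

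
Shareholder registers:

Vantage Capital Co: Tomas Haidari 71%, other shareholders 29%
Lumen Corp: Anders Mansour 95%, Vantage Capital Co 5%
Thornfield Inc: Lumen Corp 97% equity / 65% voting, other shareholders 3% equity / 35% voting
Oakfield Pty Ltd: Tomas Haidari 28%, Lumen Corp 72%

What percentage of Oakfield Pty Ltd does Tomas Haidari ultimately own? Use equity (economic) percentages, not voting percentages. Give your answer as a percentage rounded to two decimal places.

Tomas reaches Oakfield along 2 paths.
Direct stake: 28% = 28%.
Via Vantage → Lumen: 71% × 5% × 72% = 2.556%.
Total: 28% + 2.556% = 30.556%.
Rounded: 30.56%.

30.56%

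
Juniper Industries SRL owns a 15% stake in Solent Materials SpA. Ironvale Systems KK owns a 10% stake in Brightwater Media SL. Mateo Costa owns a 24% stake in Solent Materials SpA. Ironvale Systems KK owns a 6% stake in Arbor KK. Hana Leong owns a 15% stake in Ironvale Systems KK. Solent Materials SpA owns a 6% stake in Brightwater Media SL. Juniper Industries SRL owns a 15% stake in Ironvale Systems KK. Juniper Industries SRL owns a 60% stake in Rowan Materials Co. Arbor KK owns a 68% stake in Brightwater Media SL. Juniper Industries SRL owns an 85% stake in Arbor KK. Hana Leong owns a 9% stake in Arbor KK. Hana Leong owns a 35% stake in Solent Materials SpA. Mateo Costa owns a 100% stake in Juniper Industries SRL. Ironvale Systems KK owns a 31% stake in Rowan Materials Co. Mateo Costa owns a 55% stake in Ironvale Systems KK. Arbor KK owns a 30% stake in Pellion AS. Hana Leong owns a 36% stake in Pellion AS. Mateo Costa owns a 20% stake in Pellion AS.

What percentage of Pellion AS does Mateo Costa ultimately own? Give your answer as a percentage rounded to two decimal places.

Mateo reaches Pellion along 4 paths.
Via Ironvale → Arbor: 55% × 6% × 30% = 0.99%.
Via Juniper → Ironvale → Arbor: 100% × 15% × 6% × 30% = 0.27%.
Via Juniper → Arbor: 100% × 85% × 30% = 25.5%.
Direct stake: 20% = 20%.
Total: 0.99% + 0.27% + 25.5% + 20% = 46.76%.

46.76%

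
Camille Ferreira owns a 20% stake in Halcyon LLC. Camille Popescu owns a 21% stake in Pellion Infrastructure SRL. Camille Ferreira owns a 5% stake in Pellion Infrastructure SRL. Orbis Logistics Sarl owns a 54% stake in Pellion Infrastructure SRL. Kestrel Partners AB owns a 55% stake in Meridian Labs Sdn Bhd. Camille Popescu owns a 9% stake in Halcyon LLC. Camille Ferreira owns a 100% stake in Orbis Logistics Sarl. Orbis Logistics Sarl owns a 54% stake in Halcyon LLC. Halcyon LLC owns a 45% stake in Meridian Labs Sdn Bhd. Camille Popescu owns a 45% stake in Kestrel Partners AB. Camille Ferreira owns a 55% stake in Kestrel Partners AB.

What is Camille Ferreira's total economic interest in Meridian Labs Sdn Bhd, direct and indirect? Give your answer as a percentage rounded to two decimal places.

63.55%

Camille Ferreira reaches Meridian along 3 paths.
Via Kestrel: 55% × 55% = 30.25%.
Via Halcyon: 20% × 45% = 9%.
Via Orbis → Halcyon: 100% × 54% × 45% = 24.3%.
Total: 30.25% + 9% + 24.3% = 63.55%.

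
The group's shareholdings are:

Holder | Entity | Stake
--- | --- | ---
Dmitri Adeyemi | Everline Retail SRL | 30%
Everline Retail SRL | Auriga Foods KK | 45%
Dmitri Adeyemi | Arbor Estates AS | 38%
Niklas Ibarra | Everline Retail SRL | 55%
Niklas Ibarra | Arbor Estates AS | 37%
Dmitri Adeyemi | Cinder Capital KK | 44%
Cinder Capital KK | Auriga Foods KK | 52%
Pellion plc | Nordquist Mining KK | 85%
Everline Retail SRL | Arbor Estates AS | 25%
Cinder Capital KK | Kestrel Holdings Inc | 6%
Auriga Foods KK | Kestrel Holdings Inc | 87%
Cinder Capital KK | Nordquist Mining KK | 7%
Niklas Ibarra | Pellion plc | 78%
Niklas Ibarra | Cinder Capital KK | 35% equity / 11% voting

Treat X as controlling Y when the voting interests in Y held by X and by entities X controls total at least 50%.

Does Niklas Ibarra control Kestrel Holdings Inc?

No

Niklas holds 55% of Everline, so Niklas controls Everline.
Niklas holds 78% of Pellion, so Niklas controls Pellion.
Pellion holds 85% of Nordquist, so Niklas controls Nordquist.
Everline and Niklas together hold 25% + 37% = 62% of Arbor, so Niklas controls Arbor.
Neither Niklas nor any entity Niklas controls holds any voting interest in Kestrel.
So Niklas does not control Kestrel.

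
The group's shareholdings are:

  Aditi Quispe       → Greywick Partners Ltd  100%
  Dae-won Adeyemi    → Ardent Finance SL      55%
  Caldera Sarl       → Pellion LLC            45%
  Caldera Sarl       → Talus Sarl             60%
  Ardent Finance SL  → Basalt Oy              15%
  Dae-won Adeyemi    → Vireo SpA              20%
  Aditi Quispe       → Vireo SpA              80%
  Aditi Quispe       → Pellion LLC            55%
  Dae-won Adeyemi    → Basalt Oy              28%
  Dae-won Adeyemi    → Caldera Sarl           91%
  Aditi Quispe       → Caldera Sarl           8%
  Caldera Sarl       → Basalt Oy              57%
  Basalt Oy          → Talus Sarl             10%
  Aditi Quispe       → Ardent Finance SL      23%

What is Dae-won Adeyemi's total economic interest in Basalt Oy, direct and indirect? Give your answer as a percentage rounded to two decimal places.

Dae-won reaches Basalt along 3 paths.
Via Ardent: 55% × 15% = 8.25%.
Via Caldera: 91% × 57% = 51.87%.
Direct stake: 28% = 28%.
Total: 8.25% + 51.87% + 28% = 88.12%.

88.12%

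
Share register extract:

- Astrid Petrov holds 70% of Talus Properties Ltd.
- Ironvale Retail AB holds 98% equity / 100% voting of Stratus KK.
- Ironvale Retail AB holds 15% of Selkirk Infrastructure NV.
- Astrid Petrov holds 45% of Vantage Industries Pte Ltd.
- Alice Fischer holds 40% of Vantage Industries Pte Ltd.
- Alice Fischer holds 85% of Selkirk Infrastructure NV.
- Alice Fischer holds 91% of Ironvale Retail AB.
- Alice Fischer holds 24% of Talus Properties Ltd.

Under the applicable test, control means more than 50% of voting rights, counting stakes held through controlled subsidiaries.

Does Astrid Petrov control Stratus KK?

Astrid holds 70% of Talus, so Astrid controls Talus.
Neither Astrid nor any entity Astrid controls holds any voting interest in Stratus.
So Astrid does not control Stratus.

No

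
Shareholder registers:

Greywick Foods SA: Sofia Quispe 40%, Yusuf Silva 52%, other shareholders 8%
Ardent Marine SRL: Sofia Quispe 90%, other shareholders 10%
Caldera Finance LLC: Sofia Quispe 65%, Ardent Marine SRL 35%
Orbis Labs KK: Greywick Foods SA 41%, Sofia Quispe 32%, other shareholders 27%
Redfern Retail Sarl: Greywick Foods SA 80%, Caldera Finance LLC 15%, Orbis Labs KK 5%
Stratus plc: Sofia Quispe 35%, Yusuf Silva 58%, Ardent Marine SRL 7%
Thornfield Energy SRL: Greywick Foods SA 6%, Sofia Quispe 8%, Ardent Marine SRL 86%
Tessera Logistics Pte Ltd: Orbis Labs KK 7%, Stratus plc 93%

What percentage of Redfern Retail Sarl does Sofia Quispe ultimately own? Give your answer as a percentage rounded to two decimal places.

48.90%

Sofia reaches Redfern along 5 paths.
Via Greywick: 40% × 80% = 32%.
Via Caldera: 65% × 15% = 9.75%.
Via Ardent → Caldera: 90% × 35% × 15% = 4.725%.
Via Greywick → Orbis: 40% × 41% × 5% = 0.82%.
Via Orbis: 32% × 5% = 1.6%.
Total: 32% + 9.75% + 4.725% + 0.82% + 1.6% = 48.895%.
Rounded: 48.90%.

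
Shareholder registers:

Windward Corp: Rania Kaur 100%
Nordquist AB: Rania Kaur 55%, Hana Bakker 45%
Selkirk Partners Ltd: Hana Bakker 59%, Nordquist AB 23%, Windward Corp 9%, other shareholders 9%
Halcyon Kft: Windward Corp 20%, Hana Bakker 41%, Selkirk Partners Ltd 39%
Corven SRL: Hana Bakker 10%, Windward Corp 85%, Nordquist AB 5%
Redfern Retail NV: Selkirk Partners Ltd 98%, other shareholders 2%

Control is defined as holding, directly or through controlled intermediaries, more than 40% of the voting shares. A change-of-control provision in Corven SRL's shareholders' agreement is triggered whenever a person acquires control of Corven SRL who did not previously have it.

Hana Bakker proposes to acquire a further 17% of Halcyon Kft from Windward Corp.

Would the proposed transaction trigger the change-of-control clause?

No

The purchase adds only to Hana's holdings (Windward's stake shrinks), so Hana is the only person who could newly come to control Corven.
Hana holds 45% of Nordquist, so Hana controls Nordquist.
Hana and Nordquist together hold 59% + 23% = 82% of Selkirk, so Hana controls Selkirk.
Hana and Selkirk together hold 41% + 39% = 80% of Halcyon, so Hana controls Halcyon.
Selkirk holds 98% of Redfern, so Hana controls Redfern.
In Corven, Hana's side holds only 10% + 5% = 15%, not > 40%.
So before the transaction, Hana does not control Corven.
After the purchase, Hana's direct stake in Halcyon rises to 41% + 17% = 58%, and Windward's stake falls to 3%.
Hana and Selkirk together hold 58% + 39% = 97% of Halcyon, so Hana controls Halcyon.
After the transaction, Hana's side holds 10% + 5% = 15% of Corven, not > 40%, so Hana still does not control Corven.
No new person acquires control, so the clause is not triggered.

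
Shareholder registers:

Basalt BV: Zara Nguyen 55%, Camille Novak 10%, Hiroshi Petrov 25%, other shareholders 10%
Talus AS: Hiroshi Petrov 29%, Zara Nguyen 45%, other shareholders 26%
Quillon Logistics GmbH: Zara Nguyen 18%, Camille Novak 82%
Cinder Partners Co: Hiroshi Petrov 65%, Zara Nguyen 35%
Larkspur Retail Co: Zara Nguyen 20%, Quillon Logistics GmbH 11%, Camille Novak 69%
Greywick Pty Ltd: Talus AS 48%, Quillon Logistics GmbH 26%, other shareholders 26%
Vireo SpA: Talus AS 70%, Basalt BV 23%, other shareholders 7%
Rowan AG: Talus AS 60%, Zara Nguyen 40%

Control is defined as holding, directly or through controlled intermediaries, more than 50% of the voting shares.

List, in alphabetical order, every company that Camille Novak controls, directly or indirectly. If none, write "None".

Camille holds 82% of Quillon, so Camille controls Quillon.
Quillon and Camille together hold 11% + 69% = 80% of Larkspur, so Camille controls Larkspur.
No other company's threshold is met.

Larkspur Retail Co, Quillon Logistics GmbH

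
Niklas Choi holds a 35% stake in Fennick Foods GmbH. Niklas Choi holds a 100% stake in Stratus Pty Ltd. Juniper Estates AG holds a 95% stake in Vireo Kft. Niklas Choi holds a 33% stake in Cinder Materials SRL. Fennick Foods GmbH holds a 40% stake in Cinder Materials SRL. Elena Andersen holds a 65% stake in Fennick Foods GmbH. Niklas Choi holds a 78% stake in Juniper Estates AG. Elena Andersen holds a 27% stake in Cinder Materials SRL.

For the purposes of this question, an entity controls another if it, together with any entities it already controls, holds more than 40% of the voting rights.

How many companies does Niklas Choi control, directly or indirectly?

Niklas holds 78% of Juniper, so Niklas controls Juniper.
Juniper holds 95% of Vireo, so Niklas controls Vireo.
Niklas holds 100% of Stratus, so Niklas controls Stratus.
No other company's threshold is met.
Niklas controls 3 companies.

3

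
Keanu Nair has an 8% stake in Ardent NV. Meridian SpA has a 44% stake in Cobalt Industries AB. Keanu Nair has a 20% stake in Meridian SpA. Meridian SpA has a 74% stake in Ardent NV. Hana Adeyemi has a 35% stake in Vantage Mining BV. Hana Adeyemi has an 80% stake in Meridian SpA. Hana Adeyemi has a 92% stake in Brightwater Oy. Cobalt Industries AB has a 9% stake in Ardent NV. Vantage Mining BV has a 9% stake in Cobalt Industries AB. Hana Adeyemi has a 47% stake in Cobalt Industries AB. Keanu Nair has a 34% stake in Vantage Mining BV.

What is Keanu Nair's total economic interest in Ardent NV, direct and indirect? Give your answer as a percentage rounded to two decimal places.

Keanu reaches Ardent along 4 paths.
Via Meridian: 20% × 74% = 14.8%.
Via Meridian → Cobalt: 20% × 44% × 9% = 0.792%.
Via Vantage → Cobalt: 34% × 9% × 9% = 0.2754%.
Direct stake: 8% = 8%.
Total: 14.8% + 0.792% + 0.2754% + 8% = 23.8674%.
Rounded: 23.87%.

23.87%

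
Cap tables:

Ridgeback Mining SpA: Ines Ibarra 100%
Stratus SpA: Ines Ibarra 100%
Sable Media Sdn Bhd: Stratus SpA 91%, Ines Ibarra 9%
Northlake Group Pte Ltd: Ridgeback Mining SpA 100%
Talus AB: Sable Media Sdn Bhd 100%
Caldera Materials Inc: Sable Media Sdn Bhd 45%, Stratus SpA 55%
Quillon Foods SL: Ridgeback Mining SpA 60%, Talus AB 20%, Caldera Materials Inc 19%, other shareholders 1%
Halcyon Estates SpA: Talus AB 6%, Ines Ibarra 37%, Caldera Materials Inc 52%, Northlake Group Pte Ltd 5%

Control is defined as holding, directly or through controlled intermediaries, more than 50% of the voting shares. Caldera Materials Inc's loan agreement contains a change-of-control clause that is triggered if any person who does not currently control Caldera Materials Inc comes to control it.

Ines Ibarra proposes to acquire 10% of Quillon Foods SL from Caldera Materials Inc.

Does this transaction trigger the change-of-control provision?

No

The purchase adds only to Ines's holdings (Caldera's stake shrinks), so Ines is the only person who could newly come to control Caldera.
Ines holds 100% of Stratus, so Ines controls Stratus.
Stratus and Ines together hold 91% + 9% = 100% of Sable, so Ines controls Sable.
Sable and Stratus together hold 45% + 55% = 100% of Caldera, so Ines controls Caldera.
So Ines already controls Caldera before the transaction.
After the purchase, Ines holds 10% of Quillon directly, and Caldera's stake falls to 9%.
Ines controlled Caldera already, so this is not a new person acquiring control; every other person's position is unchanged or reduced.
No new person acquires control, so the clause is not triggered.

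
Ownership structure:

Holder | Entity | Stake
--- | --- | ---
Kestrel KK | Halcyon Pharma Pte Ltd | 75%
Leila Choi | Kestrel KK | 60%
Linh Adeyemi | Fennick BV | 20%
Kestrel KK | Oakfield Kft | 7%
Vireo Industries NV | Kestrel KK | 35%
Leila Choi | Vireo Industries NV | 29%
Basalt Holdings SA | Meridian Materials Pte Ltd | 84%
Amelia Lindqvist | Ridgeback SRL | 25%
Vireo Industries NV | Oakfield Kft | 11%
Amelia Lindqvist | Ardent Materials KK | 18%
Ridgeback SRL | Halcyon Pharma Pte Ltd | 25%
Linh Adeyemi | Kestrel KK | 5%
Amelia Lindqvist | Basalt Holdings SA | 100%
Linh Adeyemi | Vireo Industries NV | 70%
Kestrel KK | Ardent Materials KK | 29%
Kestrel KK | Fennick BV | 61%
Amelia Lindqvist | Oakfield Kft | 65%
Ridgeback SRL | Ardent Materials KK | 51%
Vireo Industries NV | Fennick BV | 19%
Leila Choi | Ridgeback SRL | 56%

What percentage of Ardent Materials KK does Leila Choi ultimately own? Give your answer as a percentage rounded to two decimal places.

Leila reaches Ardent along 3 paths.
Via Vireo → Kestrel: 29% × 35% × 29% = 2.9435%.
Via Kestrel: 60% × 29% = 17.4%.
Via Ridgeback: 56% × 51% = 28.56%.
Total: 2.9435% + 17.4% + 28.56% = 48.9035%.
Rounded: 48.90%.

48.90%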